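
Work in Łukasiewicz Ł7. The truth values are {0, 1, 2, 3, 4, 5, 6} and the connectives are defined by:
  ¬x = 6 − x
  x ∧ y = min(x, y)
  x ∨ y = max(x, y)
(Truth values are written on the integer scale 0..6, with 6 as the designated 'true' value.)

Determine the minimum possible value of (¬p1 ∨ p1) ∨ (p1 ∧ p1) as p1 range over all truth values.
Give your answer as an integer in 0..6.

3

Take p1 = 3:
¬p1 = ¬3 = 3
¬p1 ∨ p1 = 3 ∨ 3 = 3
p1 ∧ p1 = 3 ∧ 3 = 3
(¬p1 ∨ p1) ∨ (p1 ∧ p1) = 3 ∨ 3 = 3
No assignment yields a value below 3, so this is the minimum.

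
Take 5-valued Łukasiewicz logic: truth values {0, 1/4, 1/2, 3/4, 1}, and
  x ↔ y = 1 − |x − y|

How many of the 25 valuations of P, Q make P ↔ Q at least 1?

value 1: 5 assignments (counts)
value 3/4: 8 assignments
value 1/2: 6 assignments
value 1/4: 4 assignments
value 0: 2 assignments
So 5 of the 25 assignments meet the threshold.

5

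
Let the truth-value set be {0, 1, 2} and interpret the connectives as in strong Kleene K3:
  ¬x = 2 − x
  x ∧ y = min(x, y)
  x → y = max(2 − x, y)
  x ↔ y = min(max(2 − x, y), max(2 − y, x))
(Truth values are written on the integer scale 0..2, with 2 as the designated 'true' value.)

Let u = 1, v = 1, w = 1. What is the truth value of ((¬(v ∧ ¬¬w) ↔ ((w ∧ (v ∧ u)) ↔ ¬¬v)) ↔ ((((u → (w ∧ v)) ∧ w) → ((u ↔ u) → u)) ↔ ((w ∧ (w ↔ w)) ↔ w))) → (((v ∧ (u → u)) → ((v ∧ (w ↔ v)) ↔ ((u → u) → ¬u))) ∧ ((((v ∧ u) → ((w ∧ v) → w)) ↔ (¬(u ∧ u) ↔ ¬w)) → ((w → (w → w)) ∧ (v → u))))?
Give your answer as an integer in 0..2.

¬w = ¬1 = 1
¬¬w = ¬1 = 1
v ∧ ¬¬w = 1 ∧ 1 = 1
¬(v ∧ ¬¬w) = ¬1 = 1
v ∧ u = 1 ∧ 1 = 1
w ∧ (v ∧ u) = 1 ∧ 1 = 1
¬v = ¬1 = 1
¬¬v = ¬1 = 1
(w ∧ (v ∧ u)) ↔ ¬¬v = 1 ↔ 1 = 1
¬(v ∧ ¬¬w) ↔ ((w ∧ (v ∧ u)) ↔ ¬¬v) = 1 ↔ 1 = 1
w ∧ v = 1 ∧ 1 = 1
u → (w ∧ v) = 1 → 1 = 1
(u → (w ∧ v)) ∧ w = 1 ∧ 1 = 1
u ↔ u = 1 ↔ 1 = 1
(u ↔ u) → u = 1 → 1 = 1
((u → (w ∧ v)) ∧ w) → ((u ↔ u) → u) = 1 → 1 = 1
w ↔ w = 1 ↔ 1 = 1
w ∧ (w ↔ w) = 1 ∧ 1 = 1
(w ∧ (w ↔ w)) ↔ w = 1 ↔ 1 = 1
(((u → (w ∧ v)) ∧ w) → ((u ↔ u) → u)) ↔ ((w ∧ (w ↔ w)) ↔ w) = 1 ↔ 1 = 1
(¬(v ∧ ¬¬w) ↔ ((w ∧ (v ∧ u)) ↔ ¬¬v)) ↔ ((((u → (w ∧ v)) ∧ w) → ((u ↔ u) → u)) ↔ ((w ∧ (w ↔ w)) ↔ w)) = 1 ↔ 1 = 1
u → u = 1 → 1 = 1
v ∧ (u → u) = 1 ∧ 1 = 1
w ↔ v = 1 ↔ 1 = 1
v ∧ (w ↔ v) = 1 ∧ 1 = 1
u → u = 1 → 1 = 1
¬u = ¬1 = 1
(u → u) → ¬u = 1 → 1 = 1
(v ∧ (w ↔ v)) ↔ ((u → u) → ¬u) = 1 ↔ 1 = 1
(v ∧ (u → u)) → ((v ∧ (w ↔ v)) ↔ ((u → u) → ¬u)) = 1 → 1 = 1
v ∧ u = 1 ∧ 1 = 1
w ∧ v = 1 ∧ 1 = 1
(w ∧ v) → w = 1 → 1 = 1
(v ∧ u) → ((w ∧ v) → w) = 1 → 1 = 1
u ∧ u = 1 ∧ 1 = 1
¬(u ∧ u) = ¬1 = 1
¬w = ¬1 = 1
¬(u ∧ u) ↔ ¬w = 1 ↔ 1 = 1
((v ∧ u) → ((w ∧ v) → w)) ↔ (¬(u ∧ u) ↔ ¬w) = 1 ↔ 1 = 1
w → w = 1 → 1 = 1
w → (w → w) = 1 → 1 = 1
v → u = 1 → 1 = 1
(w → (w → w)) ∧ (v → u) = 1 ∧ 1 = 1
(((v ∧ u) → ((w ∧ v) → w)) ↔ (¬(u ∧ u) ↔ ¬w)) → ((w → (w → w)) ∧ (v → u)) = 1 → 1 = 1
((v ∧ (u → u)) → ((v ∧ (w ↔ v)) ↔ ((u → u) → ¬u))) ∧ ((((v ∧ u) → ((w ∧ v) → w)) ↔ (¬(u ∧ u) ↔ ¬w)) → ((w → (w → w)) ∧ (v → u))) = 1 ∧ 1 = 1
((¬(v ∧ ¬¬w) ↔ ((w ∧ (v ∧ u)) ↔ ¬¬v)) ↔ ((((u → (w ∧ v)) ∧ w) → ((u ↔ u) → u)) ↔ ((w ∧ (w ↔ w)) ↔ w))) → (((v ∧ (u → u)) → ((v ∧ (w ↔ v)) ↔ ((u → u) → ¬u))) ∧ ((((v ∧ u) → ((w ∧ v) → w)) ↔ (¬(u ∧ u) ↔ ¬w)) → ((w → (w → w)) ∧ (v → u)))) = 1 → 1 = 1

1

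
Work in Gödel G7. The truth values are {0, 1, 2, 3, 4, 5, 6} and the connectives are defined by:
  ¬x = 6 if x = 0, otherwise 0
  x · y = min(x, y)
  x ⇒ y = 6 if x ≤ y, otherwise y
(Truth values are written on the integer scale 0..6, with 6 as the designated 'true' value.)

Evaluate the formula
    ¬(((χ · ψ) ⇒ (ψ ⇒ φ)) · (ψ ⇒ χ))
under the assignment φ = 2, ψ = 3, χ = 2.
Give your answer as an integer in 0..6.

χ · ψ = 2 · 3 = 2
ψ ⇒ φ = 3 ⇒ 2 = 2
(χ · ψ) ⇒ (ψ ⇒ φ) = 2 ⇒ 2 = 6
ψ ⇒ χ = 3 ⇒ 2 = 2
((χ · ψ) ⇒ (ψ ⇒ φ)) · (ψ ⇒ χ) = 6 · 2 = 2
¬(((χ · ψ) ⇒ (ψ ⇒ φ)) · (ψ ⇒ χ)) = ¬2 = 0

0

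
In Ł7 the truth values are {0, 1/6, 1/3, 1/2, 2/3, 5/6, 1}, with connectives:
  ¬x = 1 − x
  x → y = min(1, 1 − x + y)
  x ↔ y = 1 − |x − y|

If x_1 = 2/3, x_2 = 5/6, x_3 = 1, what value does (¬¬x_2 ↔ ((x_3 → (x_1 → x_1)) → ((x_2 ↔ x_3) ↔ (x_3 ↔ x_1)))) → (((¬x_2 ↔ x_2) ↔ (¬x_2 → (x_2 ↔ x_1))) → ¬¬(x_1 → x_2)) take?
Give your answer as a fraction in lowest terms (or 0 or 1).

¬x_2 = ¬5/6 = 1/6
¬¬x_2 = ¬1/6 = 5/6
x_1 → x_1 = 2/3 → 2/3 = 1
x_3 → (x_1 → x_1) = 1 → 1 = 1
x_2 ↔ x_3 = 5/6 ↔ 1 = 5/6
x_3 ↔ x_1 = 1 ↔ 2/3 = 2/3
(x_2 ↔ x_3) ↔ (x_3 ↔ x_1) = 5/6 ↔ 2/3 = 5/6
(x_3 → (x_1 → x_1)) → ((x_2 ↔ x_3) ↔ (x_3 ↔ x_1)) = 1 → 5/6 = 5/6
¬¬x_2 ↔ ((x_3 → (x_1 → x_1)) → ((x_2 ↔ x_3) ↔ (x_3 ↔ x_1))) = 5/6 ↔ 5/6 = 1
¬x_2 = ¬5/6 = 1/6
¬x_2 ↔ x_2 = 1/6 ↔ 5/6 = 1/3
¬x_2 = ¬5/6 = 1/6
x_2 ↔ x_1 = 5/6 ↔ 2/3 = 5/6
¬x_2 → (x_2 ↔ x_1) = 1/6 → 5/6 = 1
(¬x_2 ↔ x_2) ↔ (¬x_2 → (x_2 ↔ x_1)) = 1/3 ↔ 1 = 1/3
x_1 → x_2 = 2/3 → 5/6 = 1
¬(x_1 → x_2) = ¬1 = 0
¬¬(x_1 → x_2) = ¬0 = 1
((¬x_2 ↔ x_2) ↔ (¬x_2 → (x_2 ↔ x_1))) → ¬¬(x_1 → x_2) = 1/3 → 1 = 1
(¬¬x_2 ↔ ((x_3 → (x_1 → x_1)) → ((x_2 ↔ x_3) ↔ (x_3 ↔ x_1)))) → (((¬x_2 ↔ x_2) ↔ (¬x_2 → (x_2 ↔ x_1))) → ¬¬(x_1 → x_2)) = 1 → 1 = 1

1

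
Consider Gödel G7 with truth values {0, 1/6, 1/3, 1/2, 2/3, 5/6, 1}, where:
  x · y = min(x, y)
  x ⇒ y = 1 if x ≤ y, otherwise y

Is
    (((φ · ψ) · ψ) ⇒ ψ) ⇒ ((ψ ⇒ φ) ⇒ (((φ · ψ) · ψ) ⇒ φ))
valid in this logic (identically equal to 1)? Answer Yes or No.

Yes

At φ = 1/3, ψ = 1/6, for instance:
φ · ψ = 1/3 · 1/6 = 1/6
(φ · ψ) · ψ = 1/6 · 1/6 = 1/6
((φ · ψ) · ψ) ⇒ ψ = 1/6 ⇒ 1/6 = 1
ψ ⇒ φ = 1/6 ⇒ 1/3 = 1
((φ · ψ) · ψ) ⇒ φ = 1/6 ⇒ 1/3 = 1
(ψ ⇒ φ) ⇒ (((φ · ψ) · ψ) ⇒ φ) = 1 ⇒ 1 = 1
(((φ · ψ) · ψ) ⇒ ψ) ⇒ ((ψ ⇒ φ) ⇒ (((φ · ψ) · ψ) ⇒ φ)) = 1 ⇒ 1 = 1
and checking the remaining 48 assignments likewise gives ≥ 1 in every case.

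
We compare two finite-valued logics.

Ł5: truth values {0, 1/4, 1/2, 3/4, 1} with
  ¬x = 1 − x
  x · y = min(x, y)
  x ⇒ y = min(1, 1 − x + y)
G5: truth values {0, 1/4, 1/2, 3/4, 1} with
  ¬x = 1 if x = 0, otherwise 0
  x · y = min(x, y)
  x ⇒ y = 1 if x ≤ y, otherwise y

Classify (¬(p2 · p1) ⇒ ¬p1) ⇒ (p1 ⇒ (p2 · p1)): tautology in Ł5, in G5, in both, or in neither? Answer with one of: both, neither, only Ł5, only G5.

only Ł5

In Ł5: every assignment gives 1 — tautology.
In G5: at p1 = 1/2, p2 = 1/4 the value is 1/4 — not a tautology.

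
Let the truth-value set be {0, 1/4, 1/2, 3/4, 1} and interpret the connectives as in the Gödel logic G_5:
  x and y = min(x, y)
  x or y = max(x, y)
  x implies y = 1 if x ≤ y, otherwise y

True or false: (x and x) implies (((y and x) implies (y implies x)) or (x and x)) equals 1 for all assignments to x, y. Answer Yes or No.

At x = 1/2, y = 3/4, for instance:
x and x = 1/2 and 1/2 = 1/2
y and x = 3/4 and 1/2 = 1/2
y implies x = 3/4 implies 1/2 = 1/2
(y and x) implies (y implies x) = 1/2 implies 1/2 = 1
((y and x) implies (y implies x)) or (x and x) = 1 or 1/2 = 1
(x and x) implies (((y and x) implies (y implies x)) or (x and x)) = 1/2 implies 1 = 1
and checking the remaining 24 assignments likewise gives ≥ 1 in every case.

Yes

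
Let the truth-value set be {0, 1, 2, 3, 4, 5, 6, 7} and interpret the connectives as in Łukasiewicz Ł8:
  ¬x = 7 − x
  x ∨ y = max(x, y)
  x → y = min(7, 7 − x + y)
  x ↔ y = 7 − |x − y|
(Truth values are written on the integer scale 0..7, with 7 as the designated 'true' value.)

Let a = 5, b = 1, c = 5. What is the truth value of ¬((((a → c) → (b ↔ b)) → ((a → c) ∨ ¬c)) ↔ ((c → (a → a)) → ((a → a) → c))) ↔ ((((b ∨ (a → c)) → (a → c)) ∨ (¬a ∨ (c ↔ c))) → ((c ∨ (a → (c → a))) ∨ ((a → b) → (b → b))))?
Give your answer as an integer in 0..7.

a → c = 5 → 5 = 7
b ↔ b = 1 ↔ 1 = 7
(a → c) → (b ↔ b) = 7 → 7 = 7
a → c = 5 → 5 = 7
¬c = ¬5 = 2
(a → c) ∨ ¬c = 7 ∨ 2 = 7
((a → c) → (b ↔ b)) → ((a → c) ∨ ¬c) = 7 → 7 = 7
a → a = 5 → 5 = 7
c → (a → a) = 5 → 7 = 7
a → a = 5 → 5 = 7
(a → a) → c = 7 → 5 = 5
(c → (a → a)) → ((a → a) → c) = 7 → 5 = 5
(((a → c) → (b ↔ b)) → ((a → c) ∨ ¬c)) ↔ ((c → (a → a)) → ((a → a) → c)) = 7 ↔ 5 = 5
¬((((a → c) → (b ↔ b)) → ((a → c) ∨ ¬c)) ↔ ((c → (a → a)) → ((a → a) → c))) = ¬5 = 2
a → c = 5 → 5 = 7
b ∨ (a → c) = 1 ∨ 7 = 7
a → c = 5 → 5 = 7
(b ∨ (a → c)) → (a → c) = 7 → 7 = 7
¬a = ¬5 = 2
c ↔ c = 5 ↔ 5 = 7
¬a ∨ (c ↔ c) = 2 ∨ 7 = 7
((b ∨ (a → c)) → (a → c)) ∨ (¬a ∨ (c ↔ c)) = 7 ∨ 7 = 7
c → a = 5 → 5 = 7
a → (c → a) = 5 → 7 = 7
c ∨ (a → (c → a)) = 5 ∨ 7 = 7
a → b = 5 → 1 = 3
b → b = 1 → 1 = 7
(a → b) → (b → b) = 3 → 7 = 7
(c ∨ (a → (c → a))) ∨ ((a → b) → (b → b)) = 7 ∨ 7 = 7
(((b ∨ (a → c)) → (a → c)) ∨ (¬a ∨ (c ↔ c))) → ((c ∨ (a → (c → a))) ∨ ((a → b) → (b → b))) = 7 → 7 = 7
¬((((a → c) → (b ↔ b)) → ((a → c) ∨ ¬c)) ↔ ((c → (a → a)) → ((a → a) → c))) ↔ ((((b ∨ (a → c)) → (a → c)) ∨ (¬a ∨ (c ↔ c))) → ((c ∨ (a → (c → a))) ∨ ((a → b) → (b → b)))) = 2 ↔ 7 = 2

2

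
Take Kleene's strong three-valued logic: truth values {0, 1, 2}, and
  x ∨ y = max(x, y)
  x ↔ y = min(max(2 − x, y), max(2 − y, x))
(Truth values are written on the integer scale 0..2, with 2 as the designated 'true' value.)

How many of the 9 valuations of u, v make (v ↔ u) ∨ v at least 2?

4

u = 0, v = 0 ↦ 2  ≥
u = 0, v = 1 ↦ 1  <
u = 0, v = 2 ↦ 2  ≥
u = 1, v = 0 ↦ 1  <
u = 1, v = 1 ↦ 1  <
u = 1, v = 2 ↦ 2  ≥
u = 2, v = 0 ↦ 0  <
u = 2, v = 1 ↦ 1  <
u = 2, v = 2 ↦ 2  ≥
So 4 of the 9 assignments meet the threshold.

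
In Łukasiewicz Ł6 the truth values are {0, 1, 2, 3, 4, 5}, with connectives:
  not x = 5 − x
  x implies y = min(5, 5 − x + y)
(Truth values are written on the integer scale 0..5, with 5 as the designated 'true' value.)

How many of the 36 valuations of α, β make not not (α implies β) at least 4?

26

value 5: 21 assignments (counts)
value 4: 5 assignments (counts)
value 3: 4 assignments
value 2: 3 assignments
value 1: 2 assignments
value 0: 1 assignment
So 26 of the 36 assignments meet the threshold.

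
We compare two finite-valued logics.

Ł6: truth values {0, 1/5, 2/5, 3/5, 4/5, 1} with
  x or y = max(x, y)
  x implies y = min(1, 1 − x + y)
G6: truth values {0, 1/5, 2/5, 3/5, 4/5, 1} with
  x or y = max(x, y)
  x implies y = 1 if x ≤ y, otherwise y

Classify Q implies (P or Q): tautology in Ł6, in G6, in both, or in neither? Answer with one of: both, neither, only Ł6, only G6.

In Ł6: every assignment gives 1 — tautology.
In G6: every assignment gives 1 — tautology.

both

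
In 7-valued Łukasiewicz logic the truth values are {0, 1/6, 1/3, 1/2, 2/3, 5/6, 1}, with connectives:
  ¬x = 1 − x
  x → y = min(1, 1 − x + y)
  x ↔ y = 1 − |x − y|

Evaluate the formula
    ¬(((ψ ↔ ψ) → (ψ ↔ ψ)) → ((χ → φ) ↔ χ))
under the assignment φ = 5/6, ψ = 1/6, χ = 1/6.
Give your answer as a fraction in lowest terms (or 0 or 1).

5/6

ψ ↔ ψ = 1/6 ↔ 1/6 = 1
ψ ↔ ψ = 1/6 ↔ 1/6 = 1
(ψ ↔ ψ) → (ψ ↔ ψ) = 1 → 1 = 1
χ → φ = 1/6 → 5/6 = 1
(χ → φ) ↔ χ = 1 ↔ 1/6 = 1/6
((ψ ↔ ψ) → (ψ ↔ ψ)) → ((χ → φ) ↔ χ) = 1 → 1/6 = 1/6
¬(((ψ ↔ ψ) → (ψ ↔ ψ)) → ((χ → φ) ↔ χ)) = ¬1/6 = 5/6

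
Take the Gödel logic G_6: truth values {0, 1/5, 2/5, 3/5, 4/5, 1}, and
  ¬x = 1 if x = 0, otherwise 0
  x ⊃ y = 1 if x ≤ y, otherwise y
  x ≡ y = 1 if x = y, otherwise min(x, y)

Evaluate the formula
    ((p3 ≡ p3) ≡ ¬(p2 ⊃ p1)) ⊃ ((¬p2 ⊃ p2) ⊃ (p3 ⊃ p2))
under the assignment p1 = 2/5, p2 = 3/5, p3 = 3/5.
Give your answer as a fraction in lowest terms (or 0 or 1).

1

p3 ≡ p3 = 3/5 ≡ 3/5 = 1
p2 ⊃ p1 = 3/5 ⊃ 2/5 = 2/5
¬(p2 ⊃ p1) = ¬2/5 = 0
(p3 ≡ p3) ≡ ¬(p2 ⊃ p1) = 1 ≡ 0 = 0
¬p2 = ¬3/5 = 0
¬p2 ⊃ p2 = 0 ⊃ 3/5 = 1
p3 ⊃ p2 = 3/5 ⊃ 3/5 = 1
(¬p2 ⊃ p2) ⊃ (p3 ⊃ p2) = 1 ⊃ 1 = 1
((p3 ≡ p3) ≡ ¬(p2 ⊃ p1)) ⊃ ((¬p2 ⊃ p2) ⊃ (p3 ⊃ p2)) = 0 ⊃ 1 = 1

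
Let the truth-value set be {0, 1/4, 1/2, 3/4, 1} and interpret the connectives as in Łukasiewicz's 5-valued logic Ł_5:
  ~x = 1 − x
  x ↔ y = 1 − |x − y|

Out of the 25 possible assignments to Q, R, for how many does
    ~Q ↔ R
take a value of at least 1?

5

value 1: 5 assignments (counts)
value 3/4: 8 assignments
value 1/2: 6 assignments
value 1/4: 4 assignments
value 0: 2 assignments
So 5 of the 25 assignments meet the threshold.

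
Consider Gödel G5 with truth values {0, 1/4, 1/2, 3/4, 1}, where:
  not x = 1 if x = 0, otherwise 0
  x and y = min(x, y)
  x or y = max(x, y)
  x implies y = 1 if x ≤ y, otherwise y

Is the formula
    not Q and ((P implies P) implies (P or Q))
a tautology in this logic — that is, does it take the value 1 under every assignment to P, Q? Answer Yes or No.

No

Counterexample: take P = 0, Q = 0.
not Q = not 0 = 1
P implies P = 0 implies 0 = 1
P or Q = 0 or 0 = 0
(P implies P) implies (P or Q) = 1 implies 0 = 0
not Q and ((P implies P) implies (P or Q)) = 1 and 0 = 0
This gives 0 ≠ 1.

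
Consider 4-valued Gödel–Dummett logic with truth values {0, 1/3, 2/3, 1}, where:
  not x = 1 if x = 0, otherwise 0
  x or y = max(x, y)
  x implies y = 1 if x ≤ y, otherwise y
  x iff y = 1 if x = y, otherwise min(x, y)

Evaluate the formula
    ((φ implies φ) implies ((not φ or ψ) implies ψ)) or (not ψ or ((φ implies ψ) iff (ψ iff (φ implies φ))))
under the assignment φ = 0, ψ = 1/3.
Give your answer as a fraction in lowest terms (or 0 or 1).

1/3

φ implies φ = 0 implies 0 = 1
not φ = not 0 = 1
not φ or ψ = 1 or 1/3 = 1
(not φ or ψ) implies ψ = 1 implies 1/3 = 1/3
(φ implies φ) implies ((not φ or ψ) implies ψ) = 1 implies 1/3 = 1/3
not ψ = not 1/3 = 0
φ implies ψ = 0 implies 1/3 = 1
φ implies φ = 0 implies 0 = 1
ψ iff (φ implies φ) = 1/3 iff 1 = 1/3
(φ implies ψ) iff (ψ iff (φ implies φ)) = 1 iff 1/3 = 1/3
not ψ or ((φ implies ψ) iff (ψ iff (φ implies φ))) = 0 or 1/3 = 1/3
((φ implies φ) implies ((not φ or ψ) implies ψ)) or (not ψ or ((φ implies ψ) iff (ψ iff (φ implies φ)))) = 1/3 or 1/3 = 1/3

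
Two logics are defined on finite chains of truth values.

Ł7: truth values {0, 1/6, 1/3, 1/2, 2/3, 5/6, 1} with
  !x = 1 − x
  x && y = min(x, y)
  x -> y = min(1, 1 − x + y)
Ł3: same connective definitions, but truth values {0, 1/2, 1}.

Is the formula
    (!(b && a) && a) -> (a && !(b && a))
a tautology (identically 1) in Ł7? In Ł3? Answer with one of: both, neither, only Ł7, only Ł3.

In Ł7: every assignment gives 1 — tautology.
In Ł3: every assignment gives 1 — tautology.

both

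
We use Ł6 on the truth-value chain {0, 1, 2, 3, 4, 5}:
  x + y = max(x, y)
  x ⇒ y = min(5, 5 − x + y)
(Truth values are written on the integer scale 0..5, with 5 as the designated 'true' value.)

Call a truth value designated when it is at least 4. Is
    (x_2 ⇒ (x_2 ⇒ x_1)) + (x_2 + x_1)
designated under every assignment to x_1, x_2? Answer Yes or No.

Yes

At x_1 = 2, x_2 = 2, for instance:
x_2 ⇒ x_1 = 2 ⇒ 2 = 5
x_2 ⇒ (x_2 ⇒ x_1) = 2 ⇒ 5 = 5
x_2 + x_1 = 2 + 2 = 2
(x_2 ⇒ (x_2 ⇒ x_1)) + (x_2 + x_1) = 5 + 2 = 5
and checking the remaining 35 assignments likewise gives ≥ 4 in every case.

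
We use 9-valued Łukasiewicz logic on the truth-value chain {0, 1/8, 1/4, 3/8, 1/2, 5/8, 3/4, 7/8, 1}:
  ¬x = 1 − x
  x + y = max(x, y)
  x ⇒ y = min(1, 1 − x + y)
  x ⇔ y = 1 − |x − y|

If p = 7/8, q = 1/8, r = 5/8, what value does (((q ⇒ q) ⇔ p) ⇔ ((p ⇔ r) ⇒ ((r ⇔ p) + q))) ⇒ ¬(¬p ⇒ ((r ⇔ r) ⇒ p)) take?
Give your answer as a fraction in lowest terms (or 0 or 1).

q ⇒ q = 1/8 ⇒ 1/8 = 1
(q ⇒ q) ⇔ p = 1 ⇔ 7/8 = 7/8
p ⇔ r = 7/8 ⇔ 5/8 = 3/4
r ⇔ p = 5/8 ⇔ 7/8 = 3/4
(r ⇔ p) + q = 3/4 + 1/8 = 3/4
(p ⇔ r) ⇒ ((r ⇔ p) + q) = 3/4 ⇒ 3/4 = 1
((q ⇒ q) ⇔ p) ⇔ ((p ⇔ r) ⇒ ((r ⇔ p) + q)) = 7/8 ⇔ 1 = 7/8
¬p = ¬7/8 = 1/8
r ⇔ r = 5/8 ⇔ 5/8 = 1
(r ⇔ r) ⇒ p = 1 ⇒ 7/8 = 7/8
¬p ⇒ ((r ⇔ r) ⇒ p) = 1/8 ⇒ 7/8 = 1
¬(¬p ⇒ ((r ⇔ r) ⇒ p)) = ¬1 = 0
(((q ⇒ q) ⇔ p) ⇔ ((p ⇔ r) ⇒ ((r ⇔ p) + q))) ⇒ ¬(¬p ⇒ ((r ⇔ r) ⇒ p)) = 7/8 ⇒ 0 = 1/8

1/8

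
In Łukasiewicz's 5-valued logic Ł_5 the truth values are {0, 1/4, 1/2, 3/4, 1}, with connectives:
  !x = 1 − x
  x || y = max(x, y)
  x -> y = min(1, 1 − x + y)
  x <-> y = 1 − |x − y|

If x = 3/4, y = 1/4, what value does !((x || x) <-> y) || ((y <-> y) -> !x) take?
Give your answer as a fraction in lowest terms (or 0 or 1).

x || x = 3/4 || 3/4 = 3/4
(x || x) <-> y = 3/4 <-> 1/4 = 1/2
!((x || x) <-> y) = !1/2 = 1/2
y <-> y = 1/4 <-> 1/4 = 1
!x = !3/4 = 1/4
(y <-> y) -> !x = 1 -> 1/4 = 1/4
!((x || x) <-> y) || ((y <-> y) -> !x) = 1/2 || 1/4 = 1/2

1/2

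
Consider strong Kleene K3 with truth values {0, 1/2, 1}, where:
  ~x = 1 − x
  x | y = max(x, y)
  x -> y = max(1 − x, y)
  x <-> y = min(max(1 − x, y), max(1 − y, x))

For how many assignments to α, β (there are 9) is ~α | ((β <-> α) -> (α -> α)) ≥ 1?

6

α = 0, β = 0 ↦ 1  ≥
α = 0, β = 1/2 ↦ 1  ≥
α = 0, β = 1 ↦ 1  ≥
α = 1/2, β = 0 ↦ 1/2  <
α = 1/2, β = 1/2 ↦ 1/2  <
α = 1/2, β = 1 ↦ 1/2  <
α = 1, β = 0 ↦ 1  ≥
α = 1, β = 1/2 ↦ 1  ≥
α = 1, β = 1 ↦ 1  ≥
So 6 of the 9 assignments meet the threshold.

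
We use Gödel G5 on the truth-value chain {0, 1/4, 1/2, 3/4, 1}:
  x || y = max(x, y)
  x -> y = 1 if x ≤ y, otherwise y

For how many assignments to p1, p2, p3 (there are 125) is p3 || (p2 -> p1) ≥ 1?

value 1: 85 assignments (counts)
value 3/4: 13 assignments
value 1/2: 13 assignments
value 1/4: 10 assignments
value 0: 4 assignments
So 85 of the 125 assignments meet the threshold.

85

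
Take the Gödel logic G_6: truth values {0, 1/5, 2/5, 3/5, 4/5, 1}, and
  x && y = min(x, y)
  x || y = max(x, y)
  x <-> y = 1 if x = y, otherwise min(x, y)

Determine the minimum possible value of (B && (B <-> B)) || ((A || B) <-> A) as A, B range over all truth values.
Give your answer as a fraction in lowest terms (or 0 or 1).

1/5

Take A = 0, B = 1/5:
B <-> B = 1/5 <-> 1/5 = 1
B && (B <-> B) = 1/5 && 1 = 1/5
A || B = 0 || 1/5 = 1/5
(A || B) <-> A = 1/5 <-> 0 = 0
(B && (B <-> B)) || ((A || B) <-> A) = 1/5 || 0 = 1/5
No assignment yields a value below 1/5, so this is the minimum.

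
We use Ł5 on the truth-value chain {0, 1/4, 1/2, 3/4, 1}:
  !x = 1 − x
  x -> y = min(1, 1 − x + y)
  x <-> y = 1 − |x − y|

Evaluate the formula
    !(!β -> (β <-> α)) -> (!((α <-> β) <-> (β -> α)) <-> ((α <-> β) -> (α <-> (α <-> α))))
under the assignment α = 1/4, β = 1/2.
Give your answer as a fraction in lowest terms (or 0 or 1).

!β = !1/2 = 1/2
β <-> α = 1/2 <-> 1/4 = 3/4
!β -> (β <-> α) = 1/2 -> 3/4 = 1
!(!β -> (β <-> α)) = !1 = 0
α <-> β = 1/4 <-> 1/2 = 3/4
β -> α = 1/2 -> 1/4 = 3/4
(α <-> β) <-> (β -> α) = 3/4 <-> 3/4 = 1
!((α <-> β) <-> (β -> α)) = !1 = 0
α <-> β = 1/4 <-> 1/2 = 3/4
α <-> α = 1/4 <-> 1/4 = 1
α <-> (α <-> α) = 1/4 <-> 1 = 1/4
(α <-> β) -> (α <-> (α <-> α)) = 3/4 -> 1/4 = 1/2
!((α <-> β) <-> (β -> α)) <-> ((α <-> β) -> (α <-> (α <-> α))) = 0 <-> 1/2 = 1/2
!(!β -> (β <-> α)) -> (!((α <-> β) <-> (β -> α)) <-> ((α <-> β) -> (α <-> (α <-> α)))) = 0 -> 1/2 = 1

1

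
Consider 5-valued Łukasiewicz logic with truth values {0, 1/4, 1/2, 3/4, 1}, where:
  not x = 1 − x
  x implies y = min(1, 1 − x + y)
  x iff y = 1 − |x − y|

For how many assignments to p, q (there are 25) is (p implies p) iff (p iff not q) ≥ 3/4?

13

value 1: 5 assignments (counts)
value 3/4: 8 assignments (counts)
value 1/2: 6 assignments
value 1/4: 4 assignments
value 0: 2 assignments
So 13 of the 25 assignments meet the threshold.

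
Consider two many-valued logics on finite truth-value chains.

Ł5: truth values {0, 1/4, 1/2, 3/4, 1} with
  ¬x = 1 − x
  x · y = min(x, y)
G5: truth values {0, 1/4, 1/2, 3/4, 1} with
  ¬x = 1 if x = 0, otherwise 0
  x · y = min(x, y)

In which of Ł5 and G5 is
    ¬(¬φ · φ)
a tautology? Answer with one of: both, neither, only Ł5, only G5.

In Ł5: at φ = 1/4 the value is 3/4 — not a tautology.
In G5: every assignment gives 1 — tautology.

only G5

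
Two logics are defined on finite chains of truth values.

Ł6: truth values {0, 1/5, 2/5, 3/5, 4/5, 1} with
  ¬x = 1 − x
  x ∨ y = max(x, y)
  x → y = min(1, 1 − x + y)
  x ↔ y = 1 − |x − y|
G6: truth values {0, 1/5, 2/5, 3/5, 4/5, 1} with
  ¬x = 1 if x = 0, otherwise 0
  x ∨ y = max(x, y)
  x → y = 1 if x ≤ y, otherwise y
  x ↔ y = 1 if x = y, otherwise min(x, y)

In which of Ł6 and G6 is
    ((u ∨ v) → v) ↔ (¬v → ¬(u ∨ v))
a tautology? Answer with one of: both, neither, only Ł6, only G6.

only Ł6

In Ł6: every assignment gives 1 — tautology.
In G6: at u = 2/5, v = 1/5 the value is 1/5 — not a tautology.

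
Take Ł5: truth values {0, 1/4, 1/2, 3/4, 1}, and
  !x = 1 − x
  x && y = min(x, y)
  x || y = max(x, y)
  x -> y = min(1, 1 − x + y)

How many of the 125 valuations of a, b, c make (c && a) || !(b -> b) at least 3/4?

20

value 1: 5 assignments (counts)
value 3/4: 15 assignments (counts)
value 1/2: 25 assignments
value 1/4: 35 assignments
value 0: 45 assignments
So 20 of the 125 assignments meet the threshold.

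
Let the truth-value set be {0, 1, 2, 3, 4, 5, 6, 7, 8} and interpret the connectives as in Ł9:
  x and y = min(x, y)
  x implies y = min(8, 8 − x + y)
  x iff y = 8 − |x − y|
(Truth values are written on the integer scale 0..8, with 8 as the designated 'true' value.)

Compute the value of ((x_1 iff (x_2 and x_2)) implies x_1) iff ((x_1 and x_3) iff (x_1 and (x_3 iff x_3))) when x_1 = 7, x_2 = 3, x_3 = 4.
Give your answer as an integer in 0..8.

5

x_2 and x_2 = 3 and 3 = 3
x_1 iff (x_2 and x_2) = 7 iff 3 = 4
(x_1 iff (x_2 and x_2)) implies x_1 = 4 implies 7 = 8
x_1 and x_3 = 7 and 4 = 4
x_3 iff x_3 = 4 iff 4 = 8
x_1 and (x_3 iff x_3) = 7 and 8 = 7
(x_1 and x_3) iff (x_1 and (x_3 iff x_3)) = 4 iff 7 = 5
((x_1 iff (x_2 and x_2)) implies x_1) iff ((x_1 and x_3) iff (x_1 and (x_3 iff x_3))) = 8 iff 5 = 5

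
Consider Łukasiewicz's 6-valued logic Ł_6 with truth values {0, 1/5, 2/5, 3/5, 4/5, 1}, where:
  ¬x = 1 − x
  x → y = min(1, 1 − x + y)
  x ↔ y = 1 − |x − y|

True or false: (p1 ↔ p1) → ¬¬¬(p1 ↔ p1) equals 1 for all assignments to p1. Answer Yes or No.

Counterexample: take p1 = 0.
p1 ↔ p1 = 0 ↔ 0 = 1
p1 ↔ p1 = 0 ↔ 0 = 1
¬(p1 ↔ p1) = ¬1 = 0
¬¬(p1 ↔ p1) = ¬0 = 1
¬¬¬(p1 ↔ p1) = ¬1 = 0
(p1 ↔ p1) → ¬¬¬(p1 ↔ p1) = 1 → 0 = 0
This gives 0 ≠ 1.

No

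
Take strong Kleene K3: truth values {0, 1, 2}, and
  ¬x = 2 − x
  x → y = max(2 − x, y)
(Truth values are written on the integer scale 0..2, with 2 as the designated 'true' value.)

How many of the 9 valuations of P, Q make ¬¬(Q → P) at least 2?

P = 0, Q = 0 ↦ 2  ≥
P = 0, Q = 1 ↦ 1  <
P = 0, Q = 2 ↦ 0  <
P = 1, Q = 0 ↦ 2  ≥
P = 1, Q = 1 ↦ 1  <
P = 1, Q = 2 ↦ 1  <
P = 2, Q = 0 ↦ 2  ≥
P = 2, Q = 1 ↦ 2  ≥
P = 2, Q = 2 ↦ 2  ≥
So 5 of the 9 assignments meet the threshold.

5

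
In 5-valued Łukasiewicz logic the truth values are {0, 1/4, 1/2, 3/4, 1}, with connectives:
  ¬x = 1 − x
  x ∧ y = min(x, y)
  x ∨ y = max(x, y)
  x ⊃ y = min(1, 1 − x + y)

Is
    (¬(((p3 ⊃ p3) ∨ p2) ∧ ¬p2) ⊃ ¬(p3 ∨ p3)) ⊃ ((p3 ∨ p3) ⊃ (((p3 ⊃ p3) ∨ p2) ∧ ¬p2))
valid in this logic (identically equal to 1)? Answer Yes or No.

At p2 = 1/2, p3 = 0, for instance:
p3 ⊃ p3 = 0 ⊃ 0 = 1
(p3 ⊃ p3) ∨ p2 = 1 ∨ 1/2 = 1
¬p2 = ¬1/2 = 1/2
((p3 ⊃ p3) ∨ p2) ∧ ¬p2 = 1 ∧ 1/2 = 1/2
¬(((p3 ⊃ p3) ∨ p2) ∧ ¬p2) = ¬1/2 = 1/2
p3 ∨ p3 = 0 ∨ 0 = 0
¬(p3 ∨ p3) = ¬0 = 1
¬(((p3 ⊃ p3) ∨ p2) ∧ ¬p2) ⊃ ¬(p3 ∨ p3) = 1/2 ⊃ 1 = 1
(p3 ∨ p3) ⊃ (((p3 ⊃ p3) ∨ p2) ∧ ¬p2) = 0 ⊃ 1/2 = 1
(¬(((p3 ⊃ p3) ∨ p2) ∧ ¬p2) ⊃ ¬(p3 ∨ p3)) ⊃ ((p3 ∨ p3) ⊃ (((p3 ⊃ p3) ∨ p2) ∧ ¬p2)) = 1 ⊃ 1 = 1
and checking the remaining 24 assignments likewise gives ≥ 1 in every case.

Yes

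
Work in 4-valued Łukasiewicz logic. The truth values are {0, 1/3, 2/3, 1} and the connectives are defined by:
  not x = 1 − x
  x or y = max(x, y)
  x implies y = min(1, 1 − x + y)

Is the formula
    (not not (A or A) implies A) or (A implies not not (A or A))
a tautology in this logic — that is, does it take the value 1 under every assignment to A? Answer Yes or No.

A = 0 ↦ 1
A = 1/3 ↦ 1
A = 2/3 ↦ 1
A = 1 ↦ 1
Every assignment gives a value ≥ 1.

Yes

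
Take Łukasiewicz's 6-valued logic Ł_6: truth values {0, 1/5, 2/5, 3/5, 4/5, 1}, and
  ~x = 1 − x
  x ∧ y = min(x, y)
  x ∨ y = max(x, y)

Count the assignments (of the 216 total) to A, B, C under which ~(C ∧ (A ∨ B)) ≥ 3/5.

value 1: 41 assignments (counts)
value 4/5: 47 assignments (counts)
value 3/5: 47 assignments (counts)
value 2/5: 41 assignments
value 1/5: 29 assignments
value 0: 11 assignments
So 135 of the 216 assignments meet the threshold.

135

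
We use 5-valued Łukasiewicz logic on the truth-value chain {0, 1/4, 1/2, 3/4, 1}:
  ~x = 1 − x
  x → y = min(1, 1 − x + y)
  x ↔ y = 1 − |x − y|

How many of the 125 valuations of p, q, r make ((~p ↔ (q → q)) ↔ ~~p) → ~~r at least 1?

value 1: 85 assignments (counts)
value 3/4: 15 assignments
value 1/2: 15 assignments
value 1/4: 5 assignments
value 0: 5 assignments
So 85 of the 125 assignments meet the threshold.

85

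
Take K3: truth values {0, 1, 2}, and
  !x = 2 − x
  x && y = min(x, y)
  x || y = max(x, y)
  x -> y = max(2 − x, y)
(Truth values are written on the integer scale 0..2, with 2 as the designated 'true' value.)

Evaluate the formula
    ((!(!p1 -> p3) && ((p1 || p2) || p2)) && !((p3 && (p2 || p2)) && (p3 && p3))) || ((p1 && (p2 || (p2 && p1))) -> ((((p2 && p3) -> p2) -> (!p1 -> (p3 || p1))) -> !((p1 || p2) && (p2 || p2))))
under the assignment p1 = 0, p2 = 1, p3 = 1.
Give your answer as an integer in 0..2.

2

!p1 = !0 = 2
!p1 -> p3 = 2 -> 1 = 1
!(!p1 -> p3) = !1 = 1
p1 || p2 = 0 || 1 = 1
(p1 || p2) || p2 = 1 || 1 = 1
!(!p1 -> p3) && ((p1 || p2) || p2) = 1 && 1 = 1
p2 || p2 = 1 || 1 = 1
p3 && (p2 || p2) = 1 && 1 = 1
p3 && p3 = 1 && 1 = 1
(p3 && (p2 || p2)) && (p3 && p3) = 1 && 1 = 1
!((p3 && (p2 || p2)) && (p3 && p3)) = !1 = 1
(!(!p1 -> p3) && ((p1 || p2) || p2)) && !((p3 && (p2 || p2)) && (p3 && p3)) = 1 && 1 = 1
p2 && p1 = 1 && 0 = 0
p2 || (p2 && p1) = 1 || 0 = 1
p1 && (p2 || (p2 && p1)) = 0 && 1 = 0
p2 && p3 = 1 && 1 = 1
(p2 && p3) -> p2 = 1 -> 1 = 1
!p1 = !0 = 2
p3 || p1 = 1 || 0 = 1
!p1 -> (p3 || p1) = 2 -> 1 = 1
((p2 && p3) -> p2) -> (!p1 -> (p3 || p1)) = 1 -> 1 = 1
p1 || p2 = 0 || 1 = 1
p2 || p2 = 1 || 1 = 1
(p1 || p2) && (p2 || p2) = 1 && 1 = 1
!((p1 || p2) && (p2 || p2)) = !1 = 1
(((p2 && p3) -> p2) -> (!p1 -> (p3 || p1))) -> !((p1 || p2) && (p2 || p2)) = 1 -> 1 = 1
(p1 && (p2 || (p2 && p1))) -> ((((p2 && p3) -> p2) -> (!p1 -> (p3 || p1))) -> !((p1 || p2) && (p2 || p2))) = 0 -> 1 = 2
((!(!p1 -> p3) && ((p1 || p2) || p2)) && !((p3 && (p2 || p2)) && (p3 && p3))) || ((p1 && (p2 || (p2 && p1))) -> ((((p2 && p3) -> p2) -> (!p1 -> (p3 || p1))) -> !((p1 || p2) && (p2 || p2)))) = 1 || 2 = 2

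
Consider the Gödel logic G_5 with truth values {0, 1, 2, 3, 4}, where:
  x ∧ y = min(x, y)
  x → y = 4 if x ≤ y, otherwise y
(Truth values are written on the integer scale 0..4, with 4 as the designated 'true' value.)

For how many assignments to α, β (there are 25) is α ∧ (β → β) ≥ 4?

5

value 4: 5 assignments (counts)
value 3: 5 assignments
value 2: 5 assignments
value 1: 5 assignments
value 0: 5 assignments
So 5 of the 25 assignments meet the threshold.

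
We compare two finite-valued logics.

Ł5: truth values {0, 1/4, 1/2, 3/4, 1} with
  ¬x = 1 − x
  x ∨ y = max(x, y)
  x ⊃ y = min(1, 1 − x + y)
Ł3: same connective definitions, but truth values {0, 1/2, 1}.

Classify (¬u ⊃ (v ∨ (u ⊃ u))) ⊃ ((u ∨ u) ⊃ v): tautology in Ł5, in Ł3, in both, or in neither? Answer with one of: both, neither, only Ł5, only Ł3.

In Ł5: at u = 1/4, v = 0 the value is 3/4 — not a tautology.
In Ł3: at u = 1/2, v = 0 the value is 1/2 — not a tautology.

neither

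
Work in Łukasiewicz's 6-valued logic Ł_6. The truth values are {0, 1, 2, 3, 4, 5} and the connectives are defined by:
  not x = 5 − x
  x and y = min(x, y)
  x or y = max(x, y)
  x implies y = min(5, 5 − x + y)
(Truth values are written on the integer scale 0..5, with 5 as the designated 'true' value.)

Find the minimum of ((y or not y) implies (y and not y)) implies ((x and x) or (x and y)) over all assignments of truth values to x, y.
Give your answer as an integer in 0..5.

1

Take x = 0, y = 2:
not y = not 2 = 3
y or not y = 2 or 3 = 3
not y = not 2 = 3
y and not y = 2 and 3 = 2
(y or not y) implies (y and not y) = 3 implies 2 = 4
x and x = 0 and 0 = 0
x and y = 0 and 2 = 0
(x and x) or (x and y) = 0 or 0 = 0
((y or not y) implies (y and not y)) implies ((x and x) or (x and y)) = 4 implies 0 = 1
No assignment yields a value below 1, so this is the minimum.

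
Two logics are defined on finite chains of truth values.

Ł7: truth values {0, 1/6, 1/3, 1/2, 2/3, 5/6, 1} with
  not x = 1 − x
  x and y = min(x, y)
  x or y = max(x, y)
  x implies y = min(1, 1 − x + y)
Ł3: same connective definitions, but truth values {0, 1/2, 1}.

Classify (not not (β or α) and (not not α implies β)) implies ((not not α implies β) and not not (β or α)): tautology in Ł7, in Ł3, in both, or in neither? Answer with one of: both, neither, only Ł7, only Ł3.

both

In Ł7: every assignment gives 1 — tautology.
In Ł3: every assignment gives 1 — tautology.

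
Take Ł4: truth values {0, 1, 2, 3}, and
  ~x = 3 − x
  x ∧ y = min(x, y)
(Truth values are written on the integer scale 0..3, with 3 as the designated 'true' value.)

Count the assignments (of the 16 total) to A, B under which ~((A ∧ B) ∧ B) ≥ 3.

A = 0, B = 0 ↦ 3  ≥
A = 0, B = 1 ↦ 3  ≥
A = 0, B = 2 ↦ 3  ≥
A = 0, B = 3 ↦ 3  ≥
A = 1, B = 0 ↦ 3  ≥
A = 1, B = 1 ↦ 2  <
A = 1, B = 2 ↦ 2  <
A = 1, B = 3 ↦ 2  <
A = 2, B = 0 ↦ 3  ≥
A = 2, B = 1 ↦ 2  <
A = 2, B = 2 ↦ 1  <
A = 2, B = 3 ↦ 1  <
A = 3, B = 0 ↦ 3  ≥
A = 3, B = 1 ↦ 2  <
A = 3, B = 2 ↦ 1  <
A = 3, B = 3 ↦ 0  <
So 7 of the 16 assignments meet the threshold.

7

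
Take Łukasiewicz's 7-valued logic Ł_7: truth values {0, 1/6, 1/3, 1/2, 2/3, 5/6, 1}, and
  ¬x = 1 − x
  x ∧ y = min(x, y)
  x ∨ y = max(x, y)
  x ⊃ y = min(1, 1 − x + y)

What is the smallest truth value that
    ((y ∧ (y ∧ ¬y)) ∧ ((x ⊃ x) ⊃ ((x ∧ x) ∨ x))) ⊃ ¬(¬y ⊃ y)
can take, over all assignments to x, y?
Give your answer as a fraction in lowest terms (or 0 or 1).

Take x = 1/2, y = 1/2:
¬y = ¬1/2 = 1/2
y ∧ ¬y = 1/2 ∧ 1/2 = 1/2
y ∧ (y ∧ ¬y) = 1/2 ∧ 1/2 = 1/2
x ⊃ x = 1/2 ⊃ 1/2 = 1
x ∧ x = 1/2 ∧ 1/2 = 1/2
(x ∧ x) ∨ x = 1/2 ∨ 1/2 = 1/2
(x ⊃ x) ⊃ ((x ∧ x) ∨ x) = 1 ⊃ 1/2 = 1/2
(y ∧ (y ∧ ¬y)) ∧ ((x ⊃ x) ⊃ ((x ∧ x) ∨ x)) = 1/2 ∧ 1/2 = 1/2
¬y = ¬1/2 = 1/2
¬y ⊃ y = 1/2 ⊃ 1/2 = 1
¬(¬y ⊃ y) = ¬1 = 0
((y ∧ (y ∧ ¬y)) ∧ ((x ⊃ x) ⊃ ((x ∧ x) ∨ x))) ⊃ ¬(¬y ⊃ y) = 1/2 ⊃ 0 = 1/2
No assignment yields a value below 1/2, so this is the minimum.

1/2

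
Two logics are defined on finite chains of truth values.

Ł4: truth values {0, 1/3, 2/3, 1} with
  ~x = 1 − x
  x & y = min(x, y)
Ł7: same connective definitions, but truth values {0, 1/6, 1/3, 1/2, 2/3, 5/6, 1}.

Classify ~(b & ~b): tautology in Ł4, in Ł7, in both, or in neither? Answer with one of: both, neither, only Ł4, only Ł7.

neither

In Ł4: at b = 1/3 the value is 2/3 — not a tautology.
In Ł7: at b = 1/6 the value is 5/6 — not a tautology.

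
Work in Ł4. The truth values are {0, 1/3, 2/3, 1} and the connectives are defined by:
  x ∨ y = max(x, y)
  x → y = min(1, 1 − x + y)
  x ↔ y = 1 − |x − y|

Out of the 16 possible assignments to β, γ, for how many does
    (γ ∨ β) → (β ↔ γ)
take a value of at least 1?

8

β = 0, γ = 0 ↦ 1  ≥
β = 0, γ = 1/3 ↦ 1  ≥
β = 0, γ = 2/3 ↦ 2/3  <
β = 0, γ = 1 ↦ 0  <
β = 1/3, γ = 0 ↦ 1  ≥
β = 1/3, γ = 1/3 ↦ 1  ≥
β = 1/3, γ = 2/3 ↦ 1  ≥
β = 1/3, γ = 1 ↦ 1/3  <
β = 2/3, γ = 0 ↦ 2/3  <
β = 2/3, γ = 1/3 ↦ 1  ≥
β = 2/3, γ = 2/3 ↦ 1  ≥
β = 2/3, γ = 1 ↦ 2/3  <
β = 1, γ = 0 ↦ 0  <
β = 1, γ = 1/3 ↦ 1/3  <
β = 1, γ = 2/3 ↦ 2/3  <
β = 1, γ = 1 ↦ 1  ≥
So 8 of the 16 assignments meet the threshold.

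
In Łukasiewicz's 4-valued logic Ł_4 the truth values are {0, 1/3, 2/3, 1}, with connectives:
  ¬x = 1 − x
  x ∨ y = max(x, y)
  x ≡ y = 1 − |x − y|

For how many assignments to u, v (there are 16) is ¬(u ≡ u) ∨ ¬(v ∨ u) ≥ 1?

u = 0, v = 0 ↦ 1  ≥
u = 0, v = 1/3 ↦ 2/3  <
u = 0, v = 2/3 ↦ 1/3  <
u = 0, v = 1 ↦ 0  <
u = 1/3, v = 0 ↦ 2/3  <
u = 1/3, v = 1/3 ↦ 2/3  <
u = 1/3, v = 2/3 ↦ 1/3  <
u = 1/3, v = 1 ↦ 0  <
u = 2/3, v = 0 ↦ 1/3  <
u = 2/3, v = 1/3 ↦ 1/3  <
u = 2/3, v = 2/3 ↦ 1/3  <
u = 2/3, v = 1 ↦ 0  <
u = 1, v = 0 ↦ 0  <
u = 1, v = 1/3 ↦ 0  <
u = 1, v = 2/3 ↦ 0  <
u = 1, v = 1 ↦ 0  <
So 1 of the 16 assignments meets the threshold.

1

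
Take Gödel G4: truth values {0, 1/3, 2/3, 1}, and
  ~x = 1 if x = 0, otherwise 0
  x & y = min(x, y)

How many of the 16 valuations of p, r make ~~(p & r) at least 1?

9

p = 0, r = 0 ↦ 0  <
p = 0, r = 1/3 ↦ 0  <
p = 0, r = 2/3 ↦ 0  <
p = 0, r = 1 ↦ 0  <
p = 1/3, r = 0 ↦ 0  <
p = 1/3, r = 1/3 ↦ 1  ≥
p = 1/3, r = 2/3 ↦ 1  ≥
p = 1/3, r = 1 ↦ 1  ≥
p = 2/3, r = 0 ↦ 0  <
p = 2/3, r = 1/3 ↦ 1  ≥
p = 2/3, r = 2/3 ↦ 1  ≥
p = 2/3, r = 1 ↦ 1  ≥
p = 1, r = 0 ↦ 0  <
p = 1, r = 1/3 ↦ 1  ≥
p = 1, r = 2/3 ↦ 1  ≥
p = 1, r = 1 ↦ 1  ≥
So 9 of the 16 assignments meet the threshold.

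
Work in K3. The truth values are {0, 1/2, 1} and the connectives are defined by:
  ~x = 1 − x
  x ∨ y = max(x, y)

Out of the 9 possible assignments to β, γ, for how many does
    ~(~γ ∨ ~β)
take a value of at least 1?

β = 0, γ = 0 ↦ 0  <
β = 0, γ = 1/2 ↦ 0  <
β = 0, γ = 1 ↦ 0  <
β = 1/2, γ = 0 ↦ 0  <
β = 1/2, γ = 1/2 ↦ 1/2  <
β = 1/2, γ = 1 ↦ 1/2  <
β = 1, γ = 0 ↦ 0  <
β = 1, γ = 1/2 ↦ 1/2  <
β = 1, γ = 1 ↦ 1  ≥
So 1 of the 9 assignments meets the threshold.

1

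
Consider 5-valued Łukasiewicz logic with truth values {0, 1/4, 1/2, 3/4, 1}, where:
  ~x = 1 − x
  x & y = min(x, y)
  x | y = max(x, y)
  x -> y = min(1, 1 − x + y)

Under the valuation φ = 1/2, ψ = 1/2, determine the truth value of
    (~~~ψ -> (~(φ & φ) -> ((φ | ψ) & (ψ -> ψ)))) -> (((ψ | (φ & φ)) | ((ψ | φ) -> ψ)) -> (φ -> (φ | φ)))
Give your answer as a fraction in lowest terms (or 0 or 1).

~ψ = ~1/2 = 1/2
~~ψ = ~1/2 = 1/2
~~~ψ = ~1/2 = 1/2
φ & φ = 1/2 & 1/2 = 1/2
~(φ & φ) = ~1/2 = 1/2
φ | ψ = 1/2 | 1/2 = 1/2
ψ -> ψ = 1/2 -> 1/2 = 1
(φ | ψ) & (ψ -> ψ) = 1/2 & 1 = 1/2
~(φ & φ) -> ((φ | ψ) & (ψ -> ψ)) = 1/2 -> 1/2 = 1
~~~ψ -> (~(φ & φ) -> ((φ | ψ) & (ψ -> ψ))) = 1/2 -> 1 = 1
φ & φ = 1/2 & 1/2 = 1/2
ψ | (φ & φ) = 1/2 | 1/2 = 1/2
ψ | φ = 1/2 | 1/2 = 1/2
(ψ | φ) -> ψ = 1/2 -> 1/2 = 1
(ψ | (φ & φ)) | ((ψ | φ) -> ψ) = 1/2 | 1 = 1
φ | φ = 1/2 | 1/2 = 1/2
φ -> (φ | φ) = 1/2 -> 1/2 = 1
((ψ | (φ & φ)) | ((ψ | φ) -> ψ)) -> (φ -> (φ | φ)) = 1 -> 1 = 1
(~~~ψ -> (~(φ & φ) -> ((φ | ψ) & (ψ -> ψ)))) -> (((ψ | (φ & φ)) | ((ψ | φ) -> ψ)) -> (φ -> (φ | φ))) = 1 -> 1 = 1

1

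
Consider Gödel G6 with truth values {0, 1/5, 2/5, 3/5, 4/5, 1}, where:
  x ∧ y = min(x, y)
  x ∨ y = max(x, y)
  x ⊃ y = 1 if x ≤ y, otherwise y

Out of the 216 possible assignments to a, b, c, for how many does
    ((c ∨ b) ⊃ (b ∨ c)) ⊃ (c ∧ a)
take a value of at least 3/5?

value 1: 6 assignments (counts)
value 4/5: 18 assignments (counts)
value 3/5: 30 assignments (counts)
value 2/5: 42 assignments
value 1/5: 54 assignments
value 0: 66 assignments
So 54 of the 216 assignments meet the threshold.

54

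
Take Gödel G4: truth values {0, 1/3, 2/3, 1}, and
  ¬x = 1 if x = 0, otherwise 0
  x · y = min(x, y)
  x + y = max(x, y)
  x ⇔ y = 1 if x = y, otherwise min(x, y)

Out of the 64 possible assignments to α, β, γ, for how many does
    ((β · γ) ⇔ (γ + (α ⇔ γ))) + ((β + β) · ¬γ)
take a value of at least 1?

32

value 1: 32 assignments (counts)
value 2/3: 7 assignments
value 1/3: 12 assignments
value 0: 13 assignments
So 32 of the 64 assignments meet the threshold.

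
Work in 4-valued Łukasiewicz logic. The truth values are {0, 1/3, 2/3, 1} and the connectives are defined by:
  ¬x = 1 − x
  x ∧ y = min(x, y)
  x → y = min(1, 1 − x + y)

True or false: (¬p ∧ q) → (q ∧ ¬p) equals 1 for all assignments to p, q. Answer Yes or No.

Yes

p = 0, q = 0 ↦ 1
p = 0, q = 1/3 ↦ 1
p = 0, q = 2/3 ↦ 1
p = 0, q = 1 ↦ 1
p = 1/3, q = 0 ↦ 1
p = 1/3, q = 1/3 ↦ 1
p = 1/3, q = 2/3 ↦ 1
p = 1/3, q = 1 ↦ 1
p = 2/3, q = 0 ↦ 1
p = 2/3, q = 1/3 ↦ 1
p = 2/3, q = 2/3 ↦ 1
p = 2/3, q = 1 ↦ 1
p = 1, q = 0 ↦ 1
p = 1, q = 1/3 ↦ 1
p = 1, q = 2/3 ↦ 1
p = 1, q = 1 ↦ 1
Every assignment gives a value ≥ 1.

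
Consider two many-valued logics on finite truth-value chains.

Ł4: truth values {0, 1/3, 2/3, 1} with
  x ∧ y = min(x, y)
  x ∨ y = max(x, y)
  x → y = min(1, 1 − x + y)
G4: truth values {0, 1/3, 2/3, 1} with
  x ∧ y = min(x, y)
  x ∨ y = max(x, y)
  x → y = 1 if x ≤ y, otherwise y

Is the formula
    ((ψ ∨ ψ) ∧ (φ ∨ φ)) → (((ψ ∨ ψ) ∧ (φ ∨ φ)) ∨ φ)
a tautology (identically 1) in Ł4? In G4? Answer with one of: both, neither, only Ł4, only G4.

both

In Ł4: every assignment gives 1 — tautology.
In G4: every assignment gives 1 — tautology.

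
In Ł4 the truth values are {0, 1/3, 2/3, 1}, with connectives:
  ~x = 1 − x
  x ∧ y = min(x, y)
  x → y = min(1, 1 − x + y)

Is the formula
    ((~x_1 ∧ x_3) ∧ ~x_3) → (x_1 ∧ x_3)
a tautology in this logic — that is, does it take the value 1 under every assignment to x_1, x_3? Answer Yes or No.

Counterexample: take x_1 = 0, x_3 = 1/3.
~x_1 = ~0 = 1
~x_1 ∧ x_3 = 1 ∧ 1/3 = 1/3
~x_3 = ~1/3 = 2/3
(~x_1 ∧ x_3) ∧ ~x_3 = 1/3 ∧ 2/3 = 1/3
x_1 ∧ x_3 = 0 ∧ 1/3 = 0
((~x_1 ∧ x_3) ∧ ~x_3) → (x_1 ∧ x_3) = 1/3 → 0 = 2/3
This gives 2/3 ≠ 1.

No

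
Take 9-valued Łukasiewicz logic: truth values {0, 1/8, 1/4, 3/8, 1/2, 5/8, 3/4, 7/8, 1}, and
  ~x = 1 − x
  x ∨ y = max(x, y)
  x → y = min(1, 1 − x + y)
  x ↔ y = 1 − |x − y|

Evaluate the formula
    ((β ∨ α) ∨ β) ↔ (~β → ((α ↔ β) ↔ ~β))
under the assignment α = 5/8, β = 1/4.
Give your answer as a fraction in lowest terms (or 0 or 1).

β ∨ α = 1/4 ∨ 5/8 = 5/8
(β ∨ α) ∨ β = 5/8 ∨ 1/4 = 5/8
~β = ~1/4 = 3/4
α ↔ β = 5/8 ↔ 1/4 = 5/8
~β = ~1/4 = 3/4
(α ↔ β) ↔ ~β = 5/8 ↔ 3/4 = 7/8
~β → ((α ↔ β) ↔ ~β) = 3/4 → 7/8 = 1
((β ∨ α) ∨ β) ↔ (~β → ((α ↔ β) ↔ ~β)) = 5/8 ↔ 1 = 5/8

5/8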